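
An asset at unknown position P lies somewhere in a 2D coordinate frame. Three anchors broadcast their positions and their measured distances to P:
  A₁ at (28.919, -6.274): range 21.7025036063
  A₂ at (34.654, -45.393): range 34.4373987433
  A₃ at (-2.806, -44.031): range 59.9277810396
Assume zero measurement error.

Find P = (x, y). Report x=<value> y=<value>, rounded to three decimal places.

eq1: (x − 28.919)² + (y + 6.274)² = 21.7025036063²
eq2: (x − 34.654)² + (y + 45.393)² = 34.4373987433²
eq3: (x + 2.806)² + (y + 44.031)² = 59.9277810396²
eq1−eq3, eq1−eq2 (x²,y² cancel):
  -63.450·x − 75.514·y = -2049.409318
  11.470·x − 78.238·y = 1670.816759
det = -63.450·-78.238 − -75.514·11.470 = 5830.346680
x = (-2049.409318·-78.238 − -75.514·1670.816759) / 5830.346680 = 49.141459
y = (-63.450·1670.816759 − -2049.409318·11.470) / 5830.346680 = -14.151234

x=49.141 y=-14.151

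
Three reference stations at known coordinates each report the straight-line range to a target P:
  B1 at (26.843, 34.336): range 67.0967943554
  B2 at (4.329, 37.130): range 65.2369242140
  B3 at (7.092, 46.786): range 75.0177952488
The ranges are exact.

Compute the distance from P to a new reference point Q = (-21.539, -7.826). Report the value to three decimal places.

31.201

eq1: (x − 26.843)² + (y − 34.336)² = 67.0967943554²
eq2: (x − 4.329)² + (y − 37.130)² = 65.2369242140²
eq3: (x − 7.092)² + (y − 46.786)² = 75.0177952488²
eq1−eq3, eq1−eq2 (x²,y² cancel):
  -39.502·x + 24.900·y = -785.971076
  -45.028·x + 5.588·y = -256.006872
det = -39.502·5.588 − 24.900·-45.028 = 900.460024
x = (-785.971076·5.588 − 24.900·-256.006872) / 900.460024 = 2.201724
y = (-39.502·-256.006872 − -785.971076·-45.028) / 900.460024 = -28.072231
|P − Q| = √((2.201724 − -21.539)² + (-28.072231 − -7.826)²) = 31.201472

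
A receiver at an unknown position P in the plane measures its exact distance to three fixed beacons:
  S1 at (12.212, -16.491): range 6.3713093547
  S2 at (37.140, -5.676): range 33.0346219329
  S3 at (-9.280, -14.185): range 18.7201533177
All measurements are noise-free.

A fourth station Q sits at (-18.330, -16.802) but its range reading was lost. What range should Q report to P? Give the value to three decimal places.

26.746

eq1: (x − 12.212)² + (y + 16.491)² = 6.3713093547²
eq2: (x − 37.140)² + (y + 5.676)² = 33.0346219329²
eq3: (x + 9.280)² + (y + 14.185)² = 18.7201533177²
eq2−eq3, eq2−eq1 (x²,y² cancel):
  -92.840·x − 17.018·y = -383.421845
  -49.856·x − 21.630·y = 60.182112
det = -92.840·-21.630 − -17.018·-49.856 = 1159.679792
x = (-383.421845·-21.630 − -17.018·60.182112) / 1159.679792 = 8.034626
y = (-92.840·60.182112 − -383.421845·-49.856) / 1159.679792 = -21.301731
|P − Q| = √((8.034626 − -18.330)² + (-21.301731 − -16.802)²) = 26.745861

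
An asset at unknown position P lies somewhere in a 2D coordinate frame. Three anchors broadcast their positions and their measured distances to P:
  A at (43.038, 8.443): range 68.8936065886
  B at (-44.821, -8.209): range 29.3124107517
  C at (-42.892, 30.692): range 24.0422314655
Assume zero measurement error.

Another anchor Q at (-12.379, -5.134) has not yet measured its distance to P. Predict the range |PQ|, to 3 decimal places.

eq1: (x − 43.038)² + (y − 8.443)² = 68.8936065886²
eq2: (x + 44.821)² + (y + 8.209)² = 29.3124107517²
eq3: (x + 42.892)² + (y − 30.692)² = 24.0422314655²
eq2−eq1, eq2−eq3 (x²,y² cancel):
  175.718·x + 33.304·y = -4039.867634
  3.858·x + 77.802·y = 986.601336
det = 175.718·77.802 − 33.304·3.858 = 13542.725004
x = (-4039.867634·77.802 − 33.304·986.601336) / 13542.725004 = -25.634985
y = (175.718·986.601336 − -4039.867634·3.858) / 13542.725004 = 13.952098
|P − Q| = √((-25.634985 − -12.379)² + (13.952098 − -5.134)²) = 23.237906

23.238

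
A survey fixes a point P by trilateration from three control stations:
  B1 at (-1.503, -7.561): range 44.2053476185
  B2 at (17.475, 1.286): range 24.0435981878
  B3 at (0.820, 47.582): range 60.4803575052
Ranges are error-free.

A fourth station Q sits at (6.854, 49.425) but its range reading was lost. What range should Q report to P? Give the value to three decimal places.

eq1: (x + 1.503)² + (y + 7.561)² = 44.2053476185²
eq2: (x − 17.475)² + (y − 1.286)² = 24.0435981878²
eq3: (x − 0.820)² + (y − 47.582)² = 60.4803575052²
eq2−eq3, eq2−eq1 (x²,y² cancel):
  -33.310·x + 92.592·y = -1122.089327
  -37.956·x − 17.694·y = -1623.619835
det = -33.310·-17.694 − 92.592·-37.956 = 4103.809092
x = (-1122.089327·-17.694 − 92.592·-1623.619835) / 4103.809092 = 41.470851
y = (-33.310·-1623.619835 − -1122.089327·-37.956) / 4103.809092 = 2.800509
|P − Q| = √((41.470851 − 6.854)² + (2.800509 − 49.425)²) = 58.070384

58.070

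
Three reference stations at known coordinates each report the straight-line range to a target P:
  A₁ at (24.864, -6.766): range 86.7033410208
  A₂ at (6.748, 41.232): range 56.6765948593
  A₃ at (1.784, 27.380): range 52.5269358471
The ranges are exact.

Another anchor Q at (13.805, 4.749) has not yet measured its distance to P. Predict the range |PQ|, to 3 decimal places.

71.455

eq1: (x − 24.864)² + (y + 6.766)² = 86.7033410208²
eq2: (x − 6.748)² + (y − 41.232)² = 56.6765948593²
eq3: (x − 1.784)² + (y − 27.380)² = 52.5269358471²
eq1−eq2, eq1−eq3 (x²,y² cancel):
  -36.232·x + 95.996·y = 5386.849015
  -46.160·x + 68.292·y = 4847.240159
det = -36.232·68.292 − 95.996·-46.160 = 1956.819616
x = (5386.849015·68.292 − 95.996·4847.240159) / 1956.819616 = -49.793539
y = (-36.232·4847.240159 − 5386.849015·-46.160) / 1956.819616 = 37.321654
|P − Q| = √((-49.793539 − 13.805)² + (37.321654 − 4.749)²) = 71.454545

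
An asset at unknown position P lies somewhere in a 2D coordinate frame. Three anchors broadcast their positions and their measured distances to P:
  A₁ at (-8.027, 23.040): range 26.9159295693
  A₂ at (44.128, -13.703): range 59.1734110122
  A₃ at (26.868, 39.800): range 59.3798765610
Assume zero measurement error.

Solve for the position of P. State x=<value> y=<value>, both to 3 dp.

x=-14.102 y=-3.181

eq1: (x + 8.027)² + (y − 23.040)² = 26.9159295693²
eq2: (x − 44.128)² + (y + 13.703)² = 59.1734110122²
eq3: (x − 26.868)² + (y − 39.800)² = 59.3798765610²
eq2−eq1, eq2−eq3 (x²,y² cancel):
  -104.310·x + 73.486·y = 1237.247042
  -34.520·x + 107.006·y = 146.399661
det = -104.310·107.006 − 73.486·-34.520 = -8625.059140
x = (1237.247042·107.006 − 73.486·146.399661) / -8625.059140 = -14.102458
y = (-104.310·146.399661 − 1237.247042·-34.520) / -8625.059140 = -3.181291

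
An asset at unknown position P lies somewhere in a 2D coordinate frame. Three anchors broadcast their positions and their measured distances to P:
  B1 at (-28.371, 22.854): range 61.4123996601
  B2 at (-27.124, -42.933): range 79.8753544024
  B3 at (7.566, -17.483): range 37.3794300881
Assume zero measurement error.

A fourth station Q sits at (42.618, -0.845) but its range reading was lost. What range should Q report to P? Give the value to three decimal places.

15.933

eq1: (x + 28.371)² + (y − 22.854)² = 61.4123996601²
eq2: (x + 27.124)² + (y + 42.933)² = 79.8753544024²
eq3: (x − 7.566)² + (y + 17.483)² = 37.3794300881²
eq1−eq3, eq1−eq2 (x²,y² cancel):
  71.874·x − 80.674·y = 1409.941726
  2.494·x − 131.574·y = -1356.854501
det = 71.874·-131.574 − -80.674·2.494 = -9255.548720
x = (1409.941726·-131.574 − -80.674·-1356.854501) / -9255.548720 = 31.870023
y = (71.874·-1356.854501 − 1409.941726·2.494) / -9255.548720 = 10.916582
|P − Q| = √((31.870023 − 42.618)² + (10.916582 − -0.845)²) = 15.932790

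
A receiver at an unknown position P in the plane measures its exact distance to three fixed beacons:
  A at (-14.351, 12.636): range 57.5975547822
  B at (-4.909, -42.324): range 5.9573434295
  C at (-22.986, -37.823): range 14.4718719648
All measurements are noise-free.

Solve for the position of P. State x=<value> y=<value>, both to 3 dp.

eq1: (x + 14.351)² + (y − 12.636)² = 57.5975547822²
eq2: (x + 4.909)² + (y + 42.324)² = 5.9573434295²
eq3: (x + 22.986)² + (y + 37.823)² = 14.4718719648²
eq3−eq2, eq3−eq1 (x²,y² cancel):
  36.154·x − 9.002·y = 30.428869
  17.270·x + 100.918·y = -4701.359067
det = 36.154·100.918 − -9.002·17.270 = 3804.053912
x = (30.428869·100.918 − -9.002·-4701.359067) / 3804.053912 = -10.318154
y = (36.154·-4701.359067 − 30.428869·17.270) / 3804.053912 = -44.820196

x=-10.318 y=-44.820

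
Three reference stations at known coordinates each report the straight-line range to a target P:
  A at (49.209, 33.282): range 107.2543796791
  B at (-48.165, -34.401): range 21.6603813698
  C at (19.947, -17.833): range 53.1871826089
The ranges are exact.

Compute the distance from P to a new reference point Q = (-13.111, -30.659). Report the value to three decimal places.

18.160

eq1: (x − 49.209)² + (y − 33.282)² = 107.2543796791²
eq2: (x + 48.165)² + (y + 34.401)² = 21.6603813698²
eq3: (x − 19.947)² + (y + 17.833)² = 53.1871826089²
eq3−eq1, eq3−eq2 (x²,y² cancel):
  58.524·x + 102.230·y = -5861.307059
  -136.224·x − 33.136·y = 5147.101601
det = 58.524·-33.136 − 102.230·-136.224 = 11986.928256
x = (-5861.307059·-33.136 − 102.230·5147.101601) / 11986.928256 = -27.694161
y = (58.524·5147.101601 − -5861.307059·-136.224) / 11986.928256 = -41.480328
|P − Q| = √((-27.694161 − -13.111)² + (-41.480328 − -30.659)²) = 18.159563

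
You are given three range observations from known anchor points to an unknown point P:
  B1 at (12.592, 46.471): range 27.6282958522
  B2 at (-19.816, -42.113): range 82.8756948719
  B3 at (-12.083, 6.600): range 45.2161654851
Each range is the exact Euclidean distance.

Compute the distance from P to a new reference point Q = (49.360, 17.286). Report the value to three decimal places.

21.228

eq1: (x − 12.592)² + (y − 46.471)² = 27.6282958522²
eq2: (x + 19.816)² + (y + 42.113)² = 82.8756948719²
eq3: (x + 12.083)² + (y − 6.600)² = 45.2161654851²
eq3−eq1, eq3−eq2 (x²,y² cancel):
  49.350·x + 79.742·y = 3409.732305
  -15.466·x − 97.426·y = -2847.259443
det = 49.350·-97.426 − 79.742·-15.466 = -3574.683328
x = (3409.732305·-97.426 − 79.742·-2847.259443) / -3574.683328 = 29.415310
y = (49.350·-2847.259443 − 3409.732305·-15.466) / -3574.683328 = 24.555275
|P − Q| = √((29.415310 − 49.360)² + (24.555275 − 17.286)²) = 21.228119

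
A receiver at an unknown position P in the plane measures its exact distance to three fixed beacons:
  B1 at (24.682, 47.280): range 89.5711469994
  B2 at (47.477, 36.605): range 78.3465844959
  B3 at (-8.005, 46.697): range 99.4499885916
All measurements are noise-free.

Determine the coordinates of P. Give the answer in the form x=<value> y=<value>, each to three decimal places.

x=38.475 y=-41.223

eq1: (x − 24.682)² + (y − 47.280)² = 89.5711469994²
eq2: (x − 47.477)² + (y − 36.605)² = 78.3465844959²
eq3: (x + 8.005)² + (y − 46.697)² = 99.4499885916²
eq2−eq3, eq2−eq1 (x²,y² cancel):
  -110.964·x + 20.184·y = -5101.414649
  -45.590·x + 21.350·y = -2634.195103
det = -110.964·21.350 − 20.184·-45.590 = -1448.892840
x = (-5101.414649·21.350 − 20.184·-2634.195103) / -1448.892840 = 38.475315
y = (-110.964·-2634.195103 − -5101.414649·-45.590) / -1448.892840 = -41.222739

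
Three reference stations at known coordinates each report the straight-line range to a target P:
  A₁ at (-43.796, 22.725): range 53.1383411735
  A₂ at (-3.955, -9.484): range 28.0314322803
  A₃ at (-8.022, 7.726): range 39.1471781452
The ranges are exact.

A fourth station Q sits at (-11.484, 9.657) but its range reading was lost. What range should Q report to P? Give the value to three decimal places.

39.510

eq1: (x + 43.796)² + (y − 22.725)² = 53.1383411735²
eq2: (x + 3.955)² + (y + 9.484)² = 28.0314322803²
eq3: (x + 8.022)² + (y − 7.726)² = 39.1471781452²
eq3−eq1, eq3−eq2 (x²,y² cancel):
  -71.548·x + 29.998·y = 1019.289935
  8.134·x − 34.420·y = 728.285082
det = -71.548·-34.420 − 29.998·8.134 = 2218.678428
x = (1019.289935·-34.420 − 29.998·728.285082) / 2218.678428 = -25.659895
y = (-71.548·728.285082 − 1019.289935·8.134) / 2218.678428 = -27.222623
|P − Q| = √((-25.659895 − -11.484)² + (-27.222623 − 9.657)²) = 39.510284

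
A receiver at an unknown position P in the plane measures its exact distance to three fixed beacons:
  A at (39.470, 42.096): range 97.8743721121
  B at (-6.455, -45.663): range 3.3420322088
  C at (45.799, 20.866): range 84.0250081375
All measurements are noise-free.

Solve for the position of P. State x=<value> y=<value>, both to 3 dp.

eq1: (x − 39.470)² + (y − 42.096)² = 97.8743721121²
eq2: (x + 6.455)² + (y + 45.663)² = 3.3420322088²
eq3: (x − 45.799)² + (y − 20.866)² = 84.0250081375²
eq3−eq1, eq3−eq2 (x²,y² cancel):
  -12.658·x + 42.460·y = -1722.174965
  -104.508·x − 133.058·y = 6642.871050
det = -12.658·-133.058 − 42.460·-104.508 = 6121.657844
x = (-1722.174965·-133.058 − 42.460·6642.871050) / 6121.657844 = -8.642618
y = (-12.658·6642.871050 − -1722.174965·-104.508) / 6121.657844 = -43.136439

x=-8.643 y=-43.136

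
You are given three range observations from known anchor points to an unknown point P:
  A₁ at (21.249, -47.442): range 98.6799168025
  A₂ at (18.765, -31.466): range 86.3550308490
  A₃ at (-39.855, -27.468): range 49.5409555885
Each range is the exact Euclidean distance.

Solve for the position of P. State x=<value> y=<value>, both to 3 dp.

x=-49.770 y=21.071

eq1: (x − 21.249)² + (y + 47.442)² = 98.6799168025²
eq2: (x − 18.765)² + (y + 31.466)² = 86.3550308490²
eq3: (x + 39.855)² + (y + 27.468)² = 49.5409555885²
eq2−eq1, eq2−eq3 (x²,y² cancel):
  4.968·x − 31.952·y = -920.505643
  -117.240·x + 7.996·y = 6003.562740
det = 4.968·7.996 − -31.952·-117.240 = -3706.328352
x = (-920.505643·7.996 − -31.952·6003.562740) / -3706.328352 = -49.770408
y = (4.968·6003.562740 − -920.505643·-117.240) / -3706.328352 = 21.070551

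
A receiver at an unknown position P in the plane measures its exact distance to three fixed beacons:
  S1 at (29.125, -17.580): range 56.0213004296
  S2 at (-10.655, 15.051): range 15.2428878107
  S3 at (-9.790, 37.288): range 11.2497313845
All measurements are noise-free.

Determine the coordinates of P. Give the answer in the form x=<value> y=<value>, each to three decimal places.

x=-3.065 y=28.270

eq1: (x − 29.125)² + (y + 17.580)² = 56.0213004296²
eq2: (x + 10.655)² + (y − 15.051)² = 15.2428878107²
eq3: (x + 9.790)² + (y − 37.288)² = 11.2497313845²
eq2−eq1, eq2−eq3 (x²,y² cancel):
  79.560·x − 65.262·y = -2088.780074
  1.730·x + 44.474·y = 1251.966591
det = 79.560·44.474 − -65.262·1.730 = 3651.254700
x = (-2088.780074·44.474 − -65.262·1251.966591) / 3651.254700 = -3.064854
y = (79.560·1251.966591 − -2088.780074·1.730) / 3651.254700 = 28.269748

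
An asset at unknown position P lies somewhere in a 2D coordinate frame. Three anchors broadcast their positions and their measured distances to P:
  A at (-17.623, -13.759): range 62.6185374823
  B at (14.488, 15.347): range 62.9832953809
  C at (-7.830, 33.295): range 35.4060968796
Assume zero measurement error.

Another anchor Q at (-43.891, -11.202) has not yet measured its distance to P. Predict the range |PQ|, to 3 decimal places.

eq1: (x + 17.623)² + (y + 13.759)² = 62.6185374823²
eq2: (x − 14.488)² + (y − 15.347)² = 62.9832953809²
eq3: (x + 7.830)² + (y − 33.295)² = 35.4060968796²
eq3−eq1, eq3−eq2 (x²,y² cancel):
  -19.586·x − 94.108·y = -3337.475255
  44.636·x − 35.896·y = -3437.737173
det = -19.586·-35.896 − -94.108·44.636 = 4903.663744
x = (-3337.475255·-35.896 − -94.108·-3437.737173) / 4903.663744 = -41.543745
y = (-19.586·-3437.737173 − -3337.475255·44.636) / 4903.663744 = 44.110501
|P − Q| = √((-41.543745 − -43.891)² + (44.110501 − -11.202)²) = 55.362283

55.362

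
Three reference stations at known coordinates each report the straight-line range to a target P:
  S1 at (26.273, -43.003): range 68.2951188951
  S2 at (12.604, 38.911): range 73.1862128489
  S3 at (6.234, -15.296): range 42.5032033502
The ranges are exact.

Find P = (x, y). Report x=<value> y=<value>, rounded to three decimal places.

eq1: (x − 26.273)² + (y + 43.003)² = 68.2951188951²
eq2: (x − 12.604)² + (y − 38.911)² = 73.1862128489²
eq3: (x − 6.234)² + (y + 15.296)² = 42.5032033502²
eq2−eq3, eq2−eq1 (x²,y² cancel):
  -12.740·x − 108.414·y = 2149.603091
  27.338·x − 163.828·y = 1558.600287
det = -12.740·-163.828 − -108.414·27.338 = 5050.990652
x = (2149.603091·-163.828 − -108.414·1558.600287) / 5050.990652 = -36.268347
y = (-12.740·1558.600287 − 2149.603091·27.338) / 5050.990652 = -15.565742

x=-36.268 y=-15.566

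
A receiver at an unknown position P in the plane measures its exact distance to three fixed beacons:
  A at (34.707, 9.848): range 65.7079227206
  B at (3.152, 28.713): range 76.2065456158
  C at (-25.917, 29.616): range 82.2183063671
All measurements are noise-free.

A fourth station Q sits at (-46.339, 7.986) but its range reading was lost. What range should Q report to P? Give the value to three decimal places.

73.990

eq1: (x − 34.707)² + (y − 9.848)² = 65.7079227206²
eq2: (x − 3.152)² + (y − 28.713)² = 76.2065456158²
eq3: (x + 25.917)² + (y − 29.616)² = 82.2183063671²
eq3−eq2, eq3−eq1 (x²,y² cancel):
  58.138·x − 1.806·y = 237.985435
  121.248·x − 39.536·y = 2195.079402
det = 58.138·-39.536 − -1.806·121.248 = -2079.570080
x = (237.985435·-39.536 − -1.806·2195.079402) / -2079.570080 = 2.618175
y = (58.138·2195.079402 − 237.985435·121.248) / -2079.570080 = -47.491676
|P − Q| = √((2.618175 − -46.339)² + (-47.491676 − 7.986)²) = 73.990388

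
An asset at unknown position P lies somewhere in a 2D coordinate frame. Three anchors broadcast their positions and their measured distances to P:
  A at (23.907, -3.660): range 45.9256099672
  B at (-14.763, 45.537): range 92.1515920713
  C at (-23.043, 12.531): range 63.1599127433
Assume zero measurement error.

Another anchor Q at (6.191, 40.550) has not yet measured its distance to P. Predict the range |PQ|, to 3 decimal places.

eq1: (x − 23.907)² + (y + 3.660)² = 45.9256099672²
eq2: (x + 14.763)² + (y − 45.537)² = 92.1515920713²
eq3: (x + 23.043)² + (y − 12.531)² = 63.1599127433²
eq2−eq3, eq2−eq1 (x²,y² cancel):
  -16.560·x − 66.012·y = 2899.182616
  77.340·x − 98.394·y = 4676.129981
det = -16.560·-98.394 − -66.012·77.340 = 6734.772720
x = (2899.182616·-98.394 − -66.012·4676.129981) / 6734.772720 = 3.477254
y = (-16.560·4676.129981 − 2899.182616·77.340) / 6734.772720 = -44.791340
|P − Q| = √((3.477254 − 6.191)² + (-44.791340 − 40.550)²) = 85.384476

85.384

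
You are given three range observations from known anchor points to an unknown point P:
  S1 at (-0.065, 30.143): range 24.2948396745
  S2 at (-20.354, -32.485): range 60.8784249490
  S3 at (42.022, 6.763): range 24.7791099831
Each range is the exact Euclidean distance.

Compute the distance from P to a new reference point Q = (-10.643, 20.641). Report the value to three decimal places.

eq1: (x + 0.065)² + (y − 30.143)² = 24.2948396745²
eq2: (x + 20.354)² + (y + 32.485)² = 60.8784249490²
eq3: (x − 42.022)² + (y − 6.763)² = 24.7791099831²
eq2−eq3, eq2−eq1 (x²,y² cancel):
  124.752·x + 78.496·y = 3434.204445
  40.578·x + 125.256·y = 2554.987522
det = 124.752·125.256 − 78.496·40.578 = 12440.725824
x = (3434.204445·125.256 − 78.496·2554.987522) / 12440.725824 = 18.455387
y = (124.752·2554.987522 − 3434.204445·40.578) / 12440.725824 = 14.419308
|P − Q| = √((18.455387 − -10.643)² + (14.419308 − 20.641)²) = 29.756102

29.756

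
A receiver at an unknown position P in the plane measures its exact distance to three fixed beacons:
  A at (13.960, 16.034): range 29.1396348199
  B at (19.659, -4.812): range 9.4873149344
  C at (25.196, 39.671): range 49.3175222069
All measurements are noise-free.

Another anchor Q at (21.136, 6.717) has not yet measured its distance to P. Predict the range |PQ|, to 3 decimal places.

eq1: (x − 13.960)² + (y − 16.034)² = 29.1396348199²
eq2: (x − 19.659)² + (y + 4.812)² = 9.4873149344²
eq3: (x − 25.196)² + (y − 39.671)² = 49.3175222069²
eq2−eq3, eq2−eq1 (x²,y² cancel):
  11.074·x + 88.966·y = -543.213820
  -11.398·x + 41.692·y = -716.770042
det = 11.074·41.692 − 88.966·-11.398 = 1475.731676
x = (-543.213820·41.692 − 88.966·-716.770042) / 1475.731676 = 27.864478
y = (11.074·-716.770042 − -543.213820·-11.398) / 1475.731676 = -9.574276
|P − Q| = √((27.864478 − 21.136)² + (-9.574276 − 6.717)²) = 17.626063

17.626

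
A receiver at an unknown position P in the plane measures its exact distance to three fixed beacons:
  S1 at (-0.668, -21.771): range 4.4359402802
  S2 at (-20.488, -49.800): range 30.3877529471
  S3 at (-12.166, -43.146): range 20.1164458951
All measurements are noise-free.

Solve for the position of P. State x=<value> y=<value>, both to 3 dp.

x=-1.415 y=-26.144

eq1: (x + 0.668)² + (y + 21.771)² = 4.4359402802²
eq2: (x + 20.488)² + (y + 49.800)² = 30.3877529471²
eq3: (x + 12.166)² + (y + 43.146)² = 20.1164458951²
eq3−eq2, eq3−eq1 (x²,y² cancel):
  -16.644·x − 13.308·y = 371.465138
  22.996·x + 42.750·y = -1150.172378
det = -16.644·42.750 − -13.308·22.996 = -405.500232
x = (371.465138·42.750 − -13.308·-1150.172378) / -405.500232 = -1.414649
y = (-16.644·-1150.172378 − 371.465138·22.996) / -405.500232 = -26.143651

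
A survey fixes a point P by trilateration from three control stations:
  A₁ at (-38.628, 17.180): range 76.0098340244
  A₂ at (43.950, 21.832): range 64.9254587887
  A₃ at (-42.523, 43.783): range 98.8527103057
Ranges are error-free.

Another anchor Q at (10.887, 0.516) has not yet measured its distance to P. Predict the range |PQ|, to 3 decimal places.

37.191

eq1: (x + 38.628)² + (y − 17.180)² = 76.0098340244²
eq2: (x − 43.950)² + (y − 21.832)² = 64.9254587887²
eq3: (x + 42.523)² + (y − 43.783)² = 98.8527103057²
eq3−eq2, eq3−eq1 (x²,y² cancel):
  172.946·x − 43.902·y = 4239.625242
  7.790·x − 53.206·y = 2056.481632
det = 172.946·-53.206 − -43.902·7.790 = -8859.768296
x = (4239.625242·-53.206 − -43.902·2056.481632) / -8859.768296 = 15.270133
y = (172.946·2056.481632 − 4239.625242·7.790) / -8859.768296 = -36.415579
|P − Q| = √((15.270133 − 10.887)² + (-36.415579 − 0.516)²) = 37.190770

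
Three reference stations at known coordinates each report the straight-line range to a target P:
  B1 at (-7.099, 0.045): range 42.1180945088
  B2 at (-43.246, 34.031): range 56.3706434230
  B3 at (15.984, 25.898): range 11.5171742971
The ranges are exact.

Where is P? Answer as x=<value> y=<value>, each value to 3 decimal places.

eq1: (x + 7.099)² + (y − 0.045)² = 42.1180945088²
eq2: (x + 43.246)² + (y − 34.031)² = 56.3706434230²
eq3: (x − 15.984)² + (y − 25.898)² = 11.5171742971²
eq1−eq3, eq1−eq2 (x²,y² cancel):
  46.166·x + 51.706·y = 2517.085415
  -72.294·x + 67.972·y = 1574.212096
det = 46.166·67.972 − 51.706·-72.294 = 6876.028916
x = (2517.085415·67.972 − 51.706·1574.212096) / 6876.028916 = 13.044611
y = (46.166·1574.212096 − 2517.085415·-72.294) / 6876.028916 = 37.033766

x=13.045 y=37.034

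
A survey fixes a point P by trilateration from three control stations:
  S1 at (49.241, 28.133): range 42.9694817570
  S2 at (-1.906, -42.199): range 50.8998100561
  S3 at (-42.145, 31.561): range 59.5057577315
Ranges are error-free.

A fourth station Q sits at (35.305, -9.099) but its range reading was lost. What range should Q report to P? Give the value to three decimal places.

eq1: (x − 49.241)² + (y − 28.133)² = 42.9694817570²
eq2: (x + 1.906)² + (y + 42.199)² = 50.8998100561²
eq3: (x + 42.145)² + (y − 31.561)² = 59.5057577315²
eq3−eq2, eq3−eq1 (x²,y² cancel):
  80.478·x − 147.520·y = -37.764770
  182.772·x − 6.856·y = 2138.402865
det = 80.478·-6.856 − -147.520·182.772 = 26410.768272
x = (-37.764770·-6.856 − -147.520·2138.402865) / 26410.768272 = 11.954067
y = (80.478·2138.402865 − -37.764770·182.772) / 26410.768272 = 6.777415
|P − Q| = √((11.954067 − 35.305)² + (6.777415 − -9.099)²) = 28.236972

28.237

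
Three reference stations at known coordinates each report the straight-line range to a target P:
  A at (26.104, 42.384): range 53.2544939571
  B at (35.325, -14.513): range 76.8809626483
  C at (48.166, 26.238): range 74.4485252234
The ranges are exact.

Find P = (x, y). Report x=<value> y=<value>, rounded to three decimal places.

x=-26.078 y=31.751

eq1: (x − 26.104)² + (y − 42.384)² = 53.2544939571²
eq2: (x − 35.325)² + (y + 14.513)² = 76.8809626483²
eq3: (x − 48.166)² + (y − 26.238)² = 74.4485252234²
eq3−eq1, eq3−eq2 (x²,y² cancel):
  -44.124·x + 32.292·y = 2175.967853
  -25.682·x − 81.502·y = -1918.012916
det = -44.124·-81.502 − 32.292·-25.682 = 4425.517392
x = (2175.967853·-81.502 − 32.292·-1918.012916) / 4425.517392 = -26.078139
y = (-44.124·-1918.012916 − 2175.967853·-25.682) / 4425.517392 = 31.750775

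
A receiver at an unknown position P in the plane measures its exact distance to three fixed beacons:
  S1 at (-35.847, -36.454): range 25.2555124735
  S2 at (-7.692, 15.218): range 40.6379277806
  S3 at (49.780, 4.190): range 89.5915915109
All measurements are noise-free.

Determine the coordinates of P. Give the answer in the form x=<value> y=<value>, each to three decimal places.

eq1: (x + 35.847)² + (y + 36.454)² = 25.2555124735²
eq2: (x + 7.692)² + (y − 15.218)² = 40.6379277806²
eq3: (x − 49.780)² + (y − 4.190)² = 89.5915915109²
eq1−eq2, eq1−eq3 (x²,y² cancel):
  56.310·x + 103.344·y = -3336.747401
  171.254·x + 81.288·y = -7507.109384
det = 56.310·81.288 − 103.344·171.254 = -13120.746096
x = (-3336.747401·81.288 − 103.344·-7507.109384) / -13120.746096 = -38.456440
y = (56.310·-7507.109384 − -3336.747401·171.254) / -13120.746096 = -11.333655

x=-38.456 y=-11.334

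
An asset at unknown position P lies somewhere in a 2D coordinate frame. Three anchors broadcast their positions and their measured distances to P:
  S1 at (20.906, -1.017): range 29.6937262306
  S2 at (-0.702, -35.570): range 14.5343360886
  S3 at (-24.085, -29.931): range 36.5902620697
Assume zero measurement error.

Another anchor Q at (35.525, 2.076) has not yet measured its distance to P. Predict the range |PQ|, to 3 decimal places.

39.075

eq1: (x − 20.906)² + (y + 1.017)² = 29.6937262306²
eq2: (x + 0.702)² + (y + 35.570)² = 14.5343360886²
eq3: (x + 24.085)² + (y + 29.931)² = 36.5902620697²
eq2−eq3, eq2−eq1 (x²,y² cancel):
  -46.766·x + 11.278·y = -917.366071
  43.216·x + 69.106·y = -1498.093031
det = -46.766·69.106 − 11.278·43.216 = -3719.201244
x = (-917.366071·69.106 − 11.278·-1498.093031) / -3719.201244 = 12.502686
y = (-46.766·-1498.093031 − -917.366071·43.216) / -3719.201244 = -29.496847
|P − Q| = √((12.502686 − 35.525)² + (-29.496847 − 2.076)²) = 39.075205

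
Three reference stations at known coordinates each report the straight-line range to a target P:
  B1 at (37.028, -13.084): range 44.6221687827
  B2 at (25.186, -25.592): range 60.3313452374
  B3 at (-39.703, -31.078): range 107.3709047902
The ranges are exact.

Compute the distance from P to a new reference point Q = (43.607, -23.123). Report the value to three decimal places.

53.370

eq1: (x − 37.028)² + (y + 13.084)² = 44.6221687827²
eq2: (x − 25.186)² + (y + 25.592)² = 60.3313452374²
eq3: (x + 39.703)² + (y + 31.078)² = 107.3709047902²
eq2−eq1, eq2−eq3 (x²,y² cancel):
  23.684·x + 25.016·y = 1901.712051
  -129.778·x − 10.972·y = -6635.754744
det = 23.684·-10.972 − 25.016·-129.778 = 2986.665600
x = (1901.712051·-10.972 − 25.016·-6635.754744) / 2986.665600 = 48.594143
y = (23.684·-6635.754744 − 1901.712051·-129.778) / 2986.665600 = 30.013126
|P − Q| = √((48.594143 − 43.607)² + (30.013126 − -23.123)²) = 53.369650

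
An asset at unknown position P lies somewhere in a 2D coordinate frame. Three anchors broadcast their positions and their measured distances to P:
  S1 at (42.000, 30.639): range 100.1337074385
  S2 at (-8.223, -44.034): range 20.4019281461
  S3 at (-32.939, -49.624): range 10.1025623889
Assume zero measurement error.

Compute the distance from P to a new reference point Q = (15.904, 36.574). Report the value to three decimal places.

eq1: (x − 42.000)² + (y − 30.639)² = 100.1337074385²
eq2: (x + 8.223)² + (y + 44.034)² = 20.4019281461²
eq3: (x + 32.939)² + (y + 49.624)² = 10.1025623889²
eq1−eq2, eq1−eq3 (x²,y² cancel):
  -100.446·x − 149.346·y = 8914.383257
  -149.878·x − 160.526·y = 10769.468375
det = -100.446·-160.526 − -149.346·-149.878 = -6259.485192
x = (8914.383257·-160.526 − -149.346·10769.468375) / -6259.485192 = -28.338870
y = (-100.446·10769.468375 − 8914.383257·-149.878) / -6259.485192 = -40.629526
|P − Q| = √((-28.338870 − 15.904)² + (-40.629526 − 36.574)²) = 88.982110

88.982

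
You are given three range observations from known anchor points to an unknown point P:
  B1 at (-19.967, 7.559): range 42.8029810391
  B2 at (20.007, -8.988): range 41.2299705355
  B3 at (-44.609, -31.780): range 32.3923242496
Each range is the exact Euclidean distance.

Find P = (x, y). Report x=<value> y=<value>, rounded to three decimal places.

x=-12.336 y=-34.558

eq1: (x + 19.967)² + (y − 7.559)² = 42.8029810391²
eq2: (x − 20.007)² + (y + 8.988)² = 41.2299705355²
eq3: (x + 44.609)² + (y + 31.780)² = 32.3923242496²
eq2−eq3, eq2−eq1 (x²,y² cancel):
  -129.232·x − 45.584·y = 3169.514888
  -79.948·x + 33.094·y = -157.429338
det = -129.232·33.094 − -45.584·-79.948 = -7921.153440
x = (3169.514888·33.094 − -45.584·-157.429338) / -7921.153440 = -12.336040
y = (-129.232·-157.429338 − 3169.514888·-79.948) / -7921.153440 = -34.558261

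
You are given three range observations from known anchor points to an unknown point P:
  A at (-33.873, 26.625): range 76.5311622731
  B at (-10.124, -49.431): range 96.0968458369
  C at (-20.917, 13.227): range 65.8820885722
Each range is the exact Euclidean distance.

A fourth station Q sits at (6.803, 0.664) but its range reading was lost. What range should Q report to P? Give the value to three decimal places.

46.843

eq1: (x + 33.873)² + (y − 26.625)² = 76.5311622731²
eq2: (x + 10.124)² + (y + 49.431)² = 96.0968458369²
eq3: (x + 20.917)² + (y − 13.227)² = 65.8820885722²
eq3−eq1, eq3−eq2 (x²,y² cancel):
  -25.912·x + 26.796·y = -272.772868
  21.586·x − 125.316·y = -2960.709466
det = -25.912·-125.316 − 26.796·21.586 = 2668.769736
x = (-272.772868·-125.316 − 26.796·-2960.709466) / 2668.769736 = 42.535695
y = (-25.912·-2960.709466 − -272.772868·21.586) / 2668.769736 = 30.952831
|P − Q| = √((42.535695 − 6.803)² + (30.952831 − 0.664)²) = 46.842703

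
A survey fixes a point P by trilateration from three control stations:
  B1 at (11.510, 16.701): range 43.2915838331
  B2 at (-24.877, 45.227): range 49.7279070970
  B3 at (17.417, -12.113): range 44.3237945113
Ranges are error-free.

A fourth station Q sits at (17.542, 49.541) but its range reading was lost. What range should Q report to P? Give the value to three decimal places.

eq1: (x − 11.510)² + (y − 16.701)² = 43.2915838331²
eq2: (x + 24.877)² + (y − 45.227)² = 49.7279070970²
eq3: (x − 17.417)² + (y + 12.113)² = 44.3237945113²
eq2−eq3, eq2−eq1 (x²,y² cancel):
  84.588·x − 114.680·y = -1706.004016
  72.774·x − 57.052·y = -1654.239644
det = 84.588·-57.052 − -114.680·72.774 = 3519.807744
x = (-1706.004016·-57.052 − -114.680·-1654.239644) / 3519.807744 = -26.244974
y = (84.588·-1654.239644 − -1706.004016·72.774) / 3519.807744 = -4.482088
|P − Q| = √((-26.244974 − 17.542)² + (-4.482088 − 49.541)²) = 69.539867

69.540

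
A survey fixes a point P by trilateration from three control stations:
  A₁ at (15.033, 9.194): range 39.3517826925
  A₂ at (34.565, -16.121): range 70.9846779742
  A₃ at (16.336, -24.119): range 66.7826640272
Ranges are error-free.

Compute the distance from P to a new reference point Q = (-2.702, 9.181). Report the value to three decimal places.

28.487

eq1: (x − 15.033)² + (y − 9.194)² = 39.3517826925²
eq2: (x − 34.565)² + (y + 16.121)² = 70.9846779742²
eq3: (x − 16.336)² + (y + 24.119)² = 66.7826640272²
eq2−eq1, eq2−eq3 (x²,y² cancel):
  -39.064·x + 50.630·y = 2346.156565
  -36.458·x − 15.996·y = -27.134516
det = -39.064·-15.996 − 50.630·-36.458 = 2470.736284
x = (2346.156565·-15.996 − 50.630·-27.134516) / 2470.736284 = -14.633411
y = (-39.064·-27.134516 − 2346.156565·-36.458) / 2470.736284 = 35.048726
|P − Q| = √((-14.633411 − -2.702)² + (35.048726 − 9.181)²) = 28.486801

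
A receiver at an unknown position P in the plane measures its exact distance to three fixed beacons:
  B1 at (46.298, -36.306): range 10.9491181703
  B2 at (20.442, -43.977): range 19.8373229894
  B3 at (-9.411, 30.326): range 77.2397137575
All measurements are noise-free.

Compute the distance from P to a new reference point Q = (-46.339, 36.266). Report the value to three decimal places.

107.129

eq1: (x − 46.298)² + (y + 36.306)² = 10.9491181703²
eq2: (x − 20.442)² + (y + 43.977)² = 19.8373229894²
eq3: (x + 9.411)² + (y − 30.326)² = 77.2397137575²
eq1−eq3, eq1−eq2 (x²,y² cancel):
  -111.418·x + 133.264·y = -8299.487436
  -51.712·x − 15.342·y = -1383.414742
det = -111.418·-15.342 − 133.264·-51.712 = 8600.722924
x = (-8299.487436·-15.342 − 133.264·-1383.414742) / 8600.722924 = 36.239991
y = (-111.418·-1383.414742 − -8299.487436·-51.712) / 8600.722924 = -31.979380
|P − Q| = √((36.239991 − -46.339)² + (-31.979380 − 36.266)²) = 107.129462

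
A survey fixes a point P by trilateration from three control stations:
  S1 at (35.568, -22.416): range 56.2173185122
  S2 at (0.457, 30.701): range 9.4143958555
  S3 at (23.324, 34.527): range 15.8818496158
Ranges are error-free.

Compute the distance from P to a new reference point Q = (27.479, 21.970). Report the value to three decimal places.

19.012

eq1: (x − 35.568)² + (y + 22.416)² = 56.2173185122²
eq2: (x − 0.457)² + (y − 30.701)² = 9.4143958555²
eq3: (x − 23.324)² + (y − 34.527)² = 15.8818496158²
eq3−eq1, eq3−eq2 (x²,y² cancel):
  24.488·x − 113.886·y = -2876.716778
  -45.734·x − 7.652·y = -629.760157
det = 24.488·-7.652 − -113.886·-45.734 = -5395.844500
x = (-2876.716778·-7.652 − -113.886·-629.760157) / -5395.844500 = 9.212317
y = (24.488·-629.760157 − -2876.716778·-45.734) / -5395.844500 = 27.240468
|P − Q| = √((9.212317 − 27.479)² + (27.240468 − 21.970)²) = 19.011827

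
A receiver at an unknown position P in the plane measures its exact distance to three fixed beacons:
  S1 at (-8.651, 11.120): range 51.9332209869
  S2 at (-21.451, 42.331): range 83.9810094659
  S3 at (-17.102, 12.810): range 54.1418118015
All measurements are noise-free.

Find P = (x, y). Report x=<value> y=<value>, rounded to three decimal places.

eq1: (x + 8.651)² + (y − 11.120)² = 51.9332209869²
eq2: (x + 21.451)² + (y − 42.331)² = 83.9810094659²
eq3: (x + 17.102)² + (y − 12.810)² = 54.1418118015²
eq2−eq3, eq2−eq1 (x²,y² cancel):
  8.698·x − 59.042·y = 2325.989708
  25.600·x − 62.422·y = 2302.185748
det = 8.698·-62.422 − -59.042·25.600 = 968.528644
x = (2325.989708·-62.422 − -59.042·2302.185748) / 968.528644 = -9.568409
y = (8.698·2302.185748 − 2325.989708·25.600) / 968.528644 = -40.805117

x=-9.568 y=-40.805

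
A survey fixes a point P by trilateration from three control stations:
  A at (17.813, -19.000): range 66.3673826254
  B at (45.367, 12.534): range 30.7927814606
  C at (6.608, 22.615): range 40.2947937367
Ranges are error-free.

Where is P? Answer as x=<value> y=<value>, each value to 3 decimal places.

eq1: (x − 17.813)² + (y + 19.000)² = 66.3673826254²
eq2: (x − 45.367)² + (y − 12.534)² = 30.7927814606²
eq3: (x − 6.608)² + (y − 22.615)² = 40.2947937367²
eq1−eq2, eq1−eq3 (x²,y² cancel):
  55.108·x + 63.068·y = 4993.396962
  -22.410·x + 83.230·y = 2657.759994
det = 55.108·83.230 − 63.068·-22.410 = 5999.992720
x = (4993.396962·83.230 − 63.068·2657.759994) / 5999.992720 = 41.330187
y = (55.108·2657.759994 − 4993.396962·-22.410) / 5999.992720 = 43.061030

x=41.330 y=43.061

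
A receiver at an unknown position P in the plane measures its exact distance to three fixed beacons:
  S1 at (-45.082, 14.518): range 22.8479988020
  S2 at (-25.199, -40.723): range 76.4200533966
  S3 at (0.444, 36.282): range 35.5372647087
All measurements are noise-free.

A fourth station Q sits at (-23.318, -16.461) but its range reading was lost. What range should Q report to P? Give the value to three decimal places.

eq1: (x + 45.082)² + (y − 14.518)² = 22.8479988020²
eq2: (x + 25.199)² + (y + 40.723)² = 76.4200533966²
eq3: (x − 0.444)² + (y − 36.282)² = 35.5372647087²
eq1−eq3, eq1−eq2 (x²,y² cancel):
  91.052·x + 43.528·y = -1667.444522
  39.766·x − 110.482·y = -5267.800230
det = 91.052·-110.482 − 43.528·39.766 = -11790.541512
x = (-1667.444522·-110.482 − 43.528·-5267.800230) / -11790.541512 = -35.072131
y = (91.052·-5267.800230 − -1667.444522·39.766) / -11790.541512 = 35.056587
|P − Q| = √((-35.072131 − -23.318)² + (35.056587 − -16.461)²) = 52.841474

52.841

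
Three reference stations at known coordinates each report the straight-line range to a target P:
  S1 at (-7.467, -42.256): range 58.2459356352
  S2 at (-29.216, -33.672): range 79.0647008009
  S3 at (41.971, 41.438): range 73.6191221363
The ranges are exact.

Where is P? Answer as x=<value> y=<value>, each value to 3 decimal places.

x=49.826 y=-31.761

eq1: (x + 7.467)² + (y + 42.256)² = 58.2459356352²
eq2: (x + 29.216)² + (y + 33.672)² = 79.0647008009²
eq3: (x − 41.971)² + (y − 41.438)² = 73.6191221363²
eq2−eq1, eq2−eq3 (x²,y² cancel):
  43.498·x − 17.168·y = 2712.585280
  142.374·x + 150.220·y = 2322.746214
det = 43.498·150.220 − -17.168·142.374 = 8978.546392
x = (2712.585280·150.220 − -17.168·2322.746214) / 8978.546392 = 49.825601
y = (43.498·2322.746214 − 2712.585280·142.374) / 8978.546392 = -31.760910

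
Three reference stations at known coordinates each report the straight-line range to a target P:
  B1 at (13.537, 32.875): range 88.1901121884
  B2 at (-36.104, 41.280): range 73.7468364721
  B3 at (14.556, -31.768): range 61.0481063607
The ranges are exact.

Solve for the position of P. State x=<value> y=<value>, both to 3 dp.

x=-46.492 y=-31.732

eq1: (x − 13.537)² + (y − 32.875)² = 88.1901121884²
eq2: (x + 36.104)² + (y − 41.280)² = 73.7468364721²
eq3: (x − 14.556)² + (y + 31.768)² = 61.0481063607²
eq3−eq1, eq3−eq2 (x²,y² cancel):
  -2.038·x + 129.286·y = -4007.691564
  -101.320·x + 146.096·y = 74.729657
det = -2.038·146.096 − 129.286·-101.320 = 12801.513872
x = (-4007.691564·146.096 − 129.286·74.729657) / 12801.513872 = -46.492095
y = (-2.038·74.729657 − -4007.691564·-101.320) / 12801.513872 = -31.731529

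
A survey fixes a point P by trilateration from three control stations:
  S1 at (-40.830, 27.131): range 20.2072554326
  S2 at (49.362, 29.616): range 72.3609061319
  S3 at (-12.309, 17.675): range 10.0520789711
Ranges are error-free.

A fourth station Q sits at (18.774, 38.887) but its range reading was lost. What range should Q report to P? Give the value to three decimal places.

45.500

eq1: (x + 40.830)² + (y − 27.131)² = 20.2072554326²
eq2: (x − 49.362)² + (y − 29.616)² = 72.3609061319²
eq3: (x + 12.309)² + (y − 17.675)² = 10.0520789711²
eq3−eq1, eq3−eq2 (x²,y² cancel):
  -57.042·x + 18.912·y = 1631.974075
  123.342·x + 23.882·y = -2285.259051
det = -57.042·23.882 − 18.912·123.342 = -3694.920948
x = (1631.974075·23.882 − 18.912·-2285.259051) / -3694.920948 = -22.245029
y = (-57.042·-2285.259051 − 1631.974075·123.342) / -3694.920948 = 19.198029
|P − Q| = √((-22.245029 − 18.774)² + (19.198029 − 38.887)²) = 45.499630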